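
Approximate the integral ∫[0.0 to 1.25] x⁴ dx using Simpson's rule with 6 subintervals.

f(x) = x⁴
a = 0.0, b = 1.25, n = 6
h = (b - a)/n = 0.208333

Simpson's rule: (h/3)[f(x₀) + 4f(x₁) + 2f(x₂) + ... + f(xₙ)]

x_0 = 0.0000, f(x_0) = 0.000000, coefficient = 1
x_1 = 0.2083, f(x_1) = 0.001884, coefficient = 4
x_2 = 0.4167, f(x_2) = 0.030141, coefficient = 2
x_3 = 0.6250, f(x_3) = 0.152588, coefficient = 4
x_4 = 0.8333, f(x_4) = 0.482253, coefficient = 2
x_5 = 1.0417, f(x_5) = 1.177376, coefficient = 4
x_6 = 1.2500, f(x_6) = 2.441406, coefficient = 1

I ≈ (0.208333/3) × 8.793584 = 0.610666
Exact value: 0.610352
Error: 0.000314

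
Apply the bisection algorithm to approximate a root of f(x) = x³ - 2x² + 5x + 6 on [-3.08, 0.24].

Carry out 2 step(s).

f(x) = x³ - 2x² + 5x + 6
Initial interval: [-3.08, 0.24]

Iteration 1:
  c_1 = (-3.080000 + 0.240000)/2 = -1.420000
  f(c_1) = f(-1.420000) = -7.996088
  f(a) × f(c) ≥ 0, new interval: [-1.420000, 0.240000]
Iteration 2:
  c_2 = (-1.420000 + 0.240000)/2 = -0.590000
  f(c_2) = f(-0.590000) = 2.148421
  f(a) × f(c) < 0, new interval: [-1.420000, -0.590000]

After 2 iteration(s), the approximation is c_2 = -0.590000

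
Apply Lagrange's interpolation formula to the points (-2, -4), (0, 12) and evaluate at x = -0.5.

Lagrange interpolation formula:
P(x) = Σ yᵢ × Lᵢ(x)
where Lᵢ(x) = Π_{j≠i} (x - xⱼ)/(xᵢ - xⱼ)

L_0(-0.5) = (-0.5 - 0)/(-2 - 0) = 0.250000
L_1(-0.5) = (-0.5 - (-2))/(0 - (-2)) = 0.750000

P(-0.5) = (-4)×L_0(-0.5) + 12×L_1(-0.5)
P(-0.5) = 8.000000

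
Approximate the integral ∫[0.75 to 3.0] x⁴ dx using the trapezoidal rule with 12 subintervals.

f(x) = x⁴
a = 0.75, b = 3.0, n = 12
h = (b - a)/n = 0.187500

Trapezoidal rule: (h/2)[f(x₀) + 2f(x₁) + 2f(x₂) + ... + f(xₙ)]

x_0 = 0.7500, f(x_0) = 0.316406, coefficient = 1
x_1 = 0.9375, f(x_1) = 0.772476, coefficient = 2
x_2 = 1.1250, f(x_2) = 1.601807, coefficient = 2
x_3 = 1.3125, f(x_3) = 2.967545, coefficient = 2
x_4 = 1.5000, f(x_4) = 5.062500, coefficient = 2
x_5 = 1.6875, f(x_5) = 8.109146, coefficient = 2
x_6 = 1.8750, f(x_6) = 12.359619, coefficient = 2
x_7 = 2.0625, f(x_7) = 18.095718, coefficient = 2
x_8 = 2.2500, f(x_8) = 25.628906, coefficient = 2
x_9 = 2.4375, f(x_9) = 35.300308, coefficient = 2
x_10 = 2.6250, f(x_10) = 47.480713, coefficient = 2
x_11 = 2.8125, f(x_11) = 62.570572, coefficient = 2
x_12 = 3.0000, f(x_12) = 81.000000, coefficient = 1

I ≈ (0.187500/2) × 521.215027 = 48.863909
Exact value: 48.552539
Error: 0.311370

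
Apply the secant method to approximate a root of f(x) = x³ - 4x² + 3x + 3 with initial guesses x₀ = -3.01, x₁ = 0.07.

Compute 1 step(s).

f(x) = x³ - 4x² + 3x + 3
x₀ = -3.01, x₁ = 0.07

Secant formula: x_{n+1} = x_n - f(x_n)(x_n - x_{n-1})/(f(x_n) - f(x_{n-1}))

Iteration 1:
  f(-3.010000) = -69.541301
  f(0.070000) = 3.190743
  x_2 = 0.070000 - 3.190743×(0.070000 - (-3.010000))/(3.190743 - (-69.541301))
       = -0.065119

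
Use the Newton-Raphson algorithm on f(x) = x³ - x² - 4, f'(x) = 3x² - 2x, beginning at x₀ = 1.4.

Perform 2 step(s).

f(x) = x³ - x² - 4
f'(x) = 3x² - 2x
x₀ = 1.4

Newton-Raphson formula: x_{n+1} = x_n - f(x_n)/f'(x_n)

Iteration 1:
  f(1.400000) = -3.216000
  f'(1.400000) = 3.080000
  x_1 = 1.400000 - (-3.216000)/3.080000 = 2.444156
Iteration 2:
  f(2.444156) = 4.627239
  f'(2.444156) = 13.033382
  x_2 = 2.444156 - 4.627239/13.033382 = 2.089126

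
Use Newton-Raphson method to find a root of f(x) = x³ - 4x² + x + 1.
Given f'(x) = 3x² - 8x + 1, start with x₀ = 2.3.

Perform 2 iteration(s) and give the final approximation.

f(x) = x³ - 4x² + x + 1
f'(x) = 3x² - 8x + 1
x₀ = 2.3

Newton-Raphson formula: x_{n+1} = x_n - f(x_n)/f'(x_n)

Iteration 1:
  f(2.300000) = -5.693000
  f'(2.300000) = -1.530000
  x_1 = 2.300000 - (-5.693000)/(-1.530000) = -1.420915
Iteration 2:
  f(-1.420915) = -11.365740
  f'(-1.420915) = 18.424319
  x_2 = -1.420915 - (-11.365740)/18.424319 = -0.804027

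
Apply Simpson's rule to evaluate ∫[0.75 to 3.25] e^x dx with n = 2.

f(x) = e^x
a = 0.75, b = 3.25, n = 2
h = (b - a)/n = 1.250000

Simpson's rule: (h/3)[f(x₀) + 4f(x₁) + 2f(x₂) + ... + f(xₙ)]

x_0 = 0.7500, f(x_0) = 2.117000, coefficient = 1
x_1 = 2.0000, f(x_1) = 7.389056, coefficient = 4
x_2 = 3.2500, f(x_2) = 25.790340, coefficient = 1

I ≈ (1.250000/3) × 57.463564 = 23.943152
Exact value: 23.673340
Error: 0.269812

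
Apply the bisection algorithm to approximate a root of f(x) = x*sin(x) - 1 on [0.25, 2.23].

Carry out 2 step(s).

f(x) = x*sin(x) - 1
Initial interval: [0.25, 2.23]

Iteration 1:
  c_1 = (0.250000 + 2.230000)/2 = 1.240000
  f(c_1) = f(1.240000) = 0.172772
  f(a) × f(c) < 0, new interval: [0.250000, 1.240000]
Iteration 2:
  c_2 = (0.250000 + 1.240000)/2 = 0.745000
  f(c_2) = f(0.745000) = -0.494911
  f(a) × f(c) ≥ 0, new interval: [0.745000, 1.240000]

After 2 iteration(s), the approximation is c_2 = 0.745000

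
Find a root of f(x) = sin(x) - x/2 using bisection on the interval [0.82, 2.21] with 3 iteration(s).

f(x) = sin(x) - x/2
Initial interval: [0.82, 2.21]

Iteration 1:
  c_1 = (0.820000 + 2.210000)/2 = 1.515000
  f(c_1) = f(1.515000) = 0.240944
  f(a) × f(c) ≥ 0, new interval: [1.515000, 2.210000]
Iteration 2:
  c_2 = (1.515000 + 2.210000)/2 = 1.862500
  f(c_2) = f(1.862500) = 0.026505
  f(a) × f(c) ≥ 0, new interval: [1.862500, 2.210000]
Iteration 3:
  c_3 = (1.862500 + 2.210000)/2 = 2.036250
  f(c_3) = f(2.036250) = -0.124507
  f(a) × f(c) < 0, new interval: [1.862500, 2.036250]

After 3 iteration(s), the approximation is c_3 = 2.036250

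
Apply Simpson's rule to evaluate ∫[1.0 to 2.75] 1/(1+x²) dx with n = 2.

f(x) = 1/(1+x²)
a = 1.0, b = 2.75, n = 2
h = (b - a)/n = 0.875000

Simpson's rule: (h/3)[f(x₀) + 4f(x₁) + 2f(x₂) + ... + f(xₙ)]

x_0 = 1.0000, f(x_0) = 0.500000, coefficient = 1
x_1 = 1.8750, f(x_1) = 0.221453, coefficient = 4
x_2 = 2.7500, f(x_2) = 0.116788, coefficient = 1

I ≈ (0.875000/3) × 1.502601 = 0.438259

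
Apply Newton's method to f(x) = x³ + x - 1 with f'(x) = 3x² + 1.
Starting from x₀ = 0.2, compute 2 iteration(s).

f(x) = x³ + x - 1
f'(x) = 3x² + 1
x₀ = 0.2

Newton-Raphson formula: x_{n+1} = x_n - f(x_n)/f'(x_n)

Iteration 1:
  f(0.200000) = -0.792000
  f'(0.200000) = 1.120000
  x_1 = 0.200000 - (-0.792000)/1.120000 = 0.907143
Iteration 2:
  f(0.907143) = 0.653638
  f'(0.907143) = 3.468724
  x_2 = 0.907143 - 0.653638/3.468724 = 0.718705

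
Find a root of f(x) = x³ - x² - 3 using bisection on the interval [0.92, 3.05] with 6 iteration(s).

f(x) = x³ - x² - 3
Initial interval: [0.92, 3.05]

Iteration 1:
  c_1 = (0.920000 + 3.050000)/2 = 1.985000
  f(c_1) = f(1.985000) = 0.881122
  f(a) × f(c) < 0, new interval: [0.920000, 1.985000]
Iteration 2:
  c_2 = (0.920000 + 1.985000)/2 = 1.452500
  f(c_2) = f(1.452500) = -2.045335
  f(a) × f(c) ≥ 0, new interval: [1.452500, 1.985000]
Iteration 3:
  c_3 = (1.452500 + 1.985000)/2 = 1.718750
  f(c_3) = f(1.718750) = -0.876740
  f(a) × f(c) ≥ 0, new interval: [1.718750, 1.985000]
Iteration 4:
  c_4 = (1.718750 + 1.985000)/2 = 1.851875
  f(c_4) = f(1.851875) = -0.078545
  f(a) × f(c) ≥ 0, new interval: [1.851875, 1.985000]
Iteration 5:
  c_5 = (1.851875 + 1.985000)/2 = 1.918438
  f(c_5) = f(1.918438) = 0.380220
  f(a) × f(c) < 0, new interval: [1.851875, 1.918438]
Iteration 6:
  c_6 = (1.851875 + 1.918438)/2 = 1.885156
  f(c_6) = f(1.885156) = 0.145681
  f(a) × f(c) < 0, new interval: [1.851875, 1.885156]

After 6 iteration(s), the approximation is c_6 = 1.885156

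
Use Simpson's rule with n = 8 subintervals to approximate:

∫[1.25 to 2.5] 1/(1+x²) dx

f(x) = 1/(1+x²)
a = 1.25, b = 2.5, n = 8
h = (b - a)/n = 0.156250

Simpson's rule: (h/3)[f(x₀) + 4f(x₁) + 2f(x₂) + ... + f(xₙ)]

x_0 = 1.2500, f(x_0) = 0.390244, coefficient = 1
x_1 = 1.4062, f(x_1) = 0.335848, coefficient = 4
x_2 = 1.5625, f(x_2) = 0.290579, coefficient = 2
x_3 = 1.7188, f(x_3) = 0.252902, coefficient = 4
x_4 = 1.8750, f(x_4) = 0.221453, coefficient = 2
x_5 = 2.0312, f(x_5) = 0.195085, coefficient = 4
x_6 = 2.1875, f(x_6) = 0.172856, coefficient = 2
x_7 = 2.3438, f(x_7) = 0.154008, coefficient = 4
x_8 = 2.5000, f(x_8) = 0.137931, coefficient = 1

I ≈ (0.156250/3) × 5.649322 = 0.294236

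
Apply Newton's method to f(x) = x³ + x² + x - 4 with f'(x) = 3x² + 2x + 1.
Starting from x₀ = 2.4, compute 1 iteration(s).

f(x) = x³ + x² + x - 4
f'(x) = 3x² + 2x + 1
x₀ = 2.4

Newton-Raphson formula: x_{n+1} = x_n - f(x_n)/f'(x_n)

Iteration 1:
  f(2.400000) = 17.984000
  f'(2.400000) = 23.080000
  x_1 = 2.400000 - 17.984000/23.080000 = 1.620797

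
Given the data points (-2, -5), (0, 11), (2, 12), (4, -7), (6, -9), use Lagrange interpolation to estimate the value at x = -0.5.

Lagrange interpolation formula:
P(x) = Σ yᵢ × Lᵢ(x)
where Lᵢ(x) = Π_{j≠i} (x - xⱼ)/(xᵢ - xⱼ)

L_0(-0.5) = (-0.5 - 0)/(-2 - 0) × (-0.5 - 2)/(-2 - 2) × (-0.5 - 4)/(-2 - 4) × (-0.5 - 6)/(-2 - 6) = 0.095215
L_1(-0.5) = (-0.5 - (-2))/(0 - (-2)) × (-0.5 - 2)/(0 - 2) × (-0.5 - 4)/(0 - 4) × (-0.5 - 6)/(0 - 6) = 1.142578
L_2(-0.5) = (-0.5 - (-2))/(2 - (-2)) × (-0.5 - 0)/(2 - 0) × (-0.5 - 4)/(2 - 4) × (-0.5 - 6)/(2 - 6) = -0.342773
L_3(-0.5) = (-0.5 - (-2))/(4 - (-2)) × (-0.5 - 0)/(4 - 0) × (-0.5 - 2)/(4 - 2) × (-0.5 - 6)/(4 - 6) = 0.126953
L_4(-0.5) = (-0.5 - (-2))/(6 - (-2)) × (-0.5 - 0)/(6 - 0) × (-0.5 - 2)/(6 - 2) × (-0.5 - 4)/(6 - 4) = -0.021973

P(-0.5) = (-5)×L_0(-0.5) + 11×L_1(-0.5) + 12×L_2(-0.5) + (-7)×L_3(-0.5) + (-9)×L_4(-0.5)
P(-0.5) = 7.288086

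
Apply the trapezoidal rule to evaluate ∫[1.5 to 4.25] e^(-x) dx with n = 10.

f(x) = e^(-x)
a = 1.5, b = 4.25, n = 10
h = (b - a)/n = 0.275000

Trapezoidal rule: (h/2)[f(x₀) + 2f(x₁) + 2f(x₂) + ... + f(xₙ)]

x_0 = 1.5000, f(x_0) = 0.223130, coefficient = 1
x_1 = 1.7750, f(x_1) = 0.169483, coefficient = 2
x_2 = 2.0500, f(x_2) = 0.128735, coefficient = 2
x_3 = 2.3250, f(x_3) = 0.097783, coefficient = 2
x_4 = 2.6000, f(x_4) = 0.074274, coefficient = 2
x_5 = 2.8750, f(x_5) = 0.056416, coefficient = 2
x_6 = 3.1500, f(x_6) = 0.042852, coefficient = 2
x_7 = 3.4250, f(x_7) = 0.032549, coefficient = 2
x_8 = 3.7000, f(x_8) = 0.024724, coefficient = 2
x_9 = 3.9750, f(x_9) = 0.018779, coefficient = 2
x_10 = 4.2500, f(x_10) = 0.014264, coefficient = 1

I ≈ (0.275000/2) × 1.528586 = 0.210181
Exact value: 0.208866
Error: 0.001315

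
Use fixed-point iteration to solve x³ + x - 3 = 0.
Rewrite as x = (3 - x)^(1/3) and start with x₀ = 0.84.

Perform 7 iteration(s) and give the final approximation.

Equation: x³ + x - 3 = 0
Fixed-point form: x = (3 - x)^(1/3)
x₀ = 0.84

x_1 = g(0.840000) = 1.292661
x_2 = g(1.292661) = 1.195198
x_3 = g(1.195198) = 1.217521
x_4 = g(1.217521) = 1.212481
x_5 = g(1.212481) = 1.213622
x_6 = g(1.213622) = 1.213364
x_7 = g(1.213364) = 1.213422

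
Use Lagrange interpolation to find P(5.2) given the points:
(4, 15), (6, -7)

Lagrange interpolation formula:
P(x) = Σ yᵢ × Lᵢ(x)
where Lᵢ(x) = Π_{j≠i} (x - xⱼ)/(xᵢ - xⱼ)

L_0(5.2) = (5.2 - 6)/(4 - 6) = 0.400000
L_1(5.2) = (5.2 - 4)/(6 - 4) = 0.600000

P(5.2) = 15×L_0(5.2) + (-7)×L_1(5.2)
P(5.2) = 1.800000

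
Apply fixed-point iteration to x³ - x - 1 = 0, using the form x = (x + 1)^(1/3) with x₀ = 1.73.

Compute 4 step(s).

Equation: x³ - x - 1 = 0
Fixed-point form: x = (x + 1)^(1/3)
x₀ = 1.73

x_1 = g(1.730000) = 1.397615
x_2 = g(1.397615) = 1.338422
x_3 = g(1.338422) = 1.327316
x_4 = g(1.327316) = 1.325211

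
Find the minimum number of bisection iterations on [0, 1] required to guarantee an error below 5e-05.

We need (b-a)/2^n ≤ 5e-05
(1 - 0)/2^n ≤ 5e-05
1/2^n ≤ 5e-05
2^n ≥ 20000
n ≥ log₂(20000) = 14.29
n ≥ 15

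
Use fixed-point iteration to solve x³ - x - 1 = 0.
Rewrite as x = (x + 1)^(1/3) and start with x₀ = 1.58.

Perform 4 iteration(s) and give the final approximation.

Equation: x³ - x - 1 = 0
Fixed-point form: x = (x + 1)^(1/3)
x₀ = 1.58

x_1 = g(1.580000) = 1.371534
x_2 = g(1.371534) = 1.333551
x_3 = g(1.333551) = 1.326394
x_4 = g(1.326394) = 1.325036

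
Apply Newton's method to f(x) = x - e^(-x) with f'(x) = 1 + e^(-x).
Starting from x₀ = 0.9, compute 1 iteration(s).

f(x) = x - e^(-x)
f'(x) = 1 + e^(-x)
x₀ = 0.9

Newton-Raphson formula: x_{n+1} = x_n - f(x_n)/f'(x_n)

Iteration 1:
  f(0.900000) = 0.493430
  f'(0.900000) = 1.406570
  x_1 = 0.900000 - 0.493430/1.406570 = 0.549196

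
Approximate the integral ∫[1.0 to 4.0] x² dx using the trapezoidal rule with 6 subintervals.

f(x) = x²
a = 1.0, b = 4.0, n = 6
h = (b - a)/n = 0.500000

Trapezoidal rule: (h/2)[f(x₀) + 2f(x₁) + 2f(x₂) + ... + f(xₙ)]

x_0 = 1.0000, f(x_0) = 1.000000, coefficient = 1
x_1 = 1.5000, f(x_1) = 2.250000, coefficient = 2
x_2 = 2.0000, f(x_2) = 4.000000, coefficient = 2
x_3 = 2.5000, f(x_3) = 6.250000, coefficient = 2
x_4 = 3.0000, f(x_4) = 9.000000, coefficient = 2
x_5 = 3.5000, f(x_5) = 12.250000, coefficient = 2
x_6 = 4.0000, f(x_6) = 16.000000, coefficient = 1

I ≈ (0.500000/2) × 84.500000 = 21.125000
Exact value: 21.000000
Error: 0.125000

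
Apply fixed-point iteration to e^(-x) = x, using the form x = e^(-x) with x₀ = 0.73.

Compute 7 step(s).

Equation: e^(-x) = x
Fixed-point form: x = e^(-x)
x₀ = 0.73

x_1 = g(0.730000) = 0.481909
x_2 = g(0.481909) = 0.617603
x_3 = g(0.617603) = 0.539235
x_4 = g(0.539235) = 0.583194
x_5 = g(0.583194) = 0.558113
x_6 = g(0.558113) = 0.572288
x_7 = g(0.572288) = 0.564233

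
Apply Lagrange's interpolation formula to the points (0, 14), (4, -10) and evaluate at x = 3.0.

Lagrange interpolation formula:
P(x) = Σ yᵢ × Lᵢ(x)
where Lᵢ(x) = Π_{j≠i} (x - xⱼ)/(xᵢ - xⱼ)

L_0(3.0) = (3.0 - 4)/(0 - 4) = 0.250000
L_1(3.0) = (3.0 - 0)/(4 - 0) = 0.750000

P(3.0) = 14×L_0(3.0) + (-10)×L_1(3.0)
P(3.0) = -4.000000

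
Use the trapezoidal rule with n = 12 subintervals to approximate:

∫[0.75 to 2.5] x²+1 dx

f(x) = x²+1
a = 0.75, b = 2.5, n = 12
h = (b - a)/n = 0.145833

Trapezoidal rule: (h/2)[f(x₀) + 2f(x₁) + 2f(x₂) + ... + f(xₙ)]

x_0 = 0.7500, f(x_0) = 1.562500, coefficient = 1
x_1 = 0.8958, f(x_1) = 1.802517, coefficient = 2
x_2 = 1.0417, f(x_2) = 2.085069, coefficient = 2
x_3 = 1.1875, f(x_3) = 2.410156, coefficient = 2
x_4 = 1.3333, f(x_4) = 2.777778, coefficient = 2
x_5 = 1.4792, f(x_5) = 3.187934, coefficient = 2
x_6 = 1.6250, f(x_6) = 3.640625, coefficient = 2
x_7 = 1.7708, f(x_7) = 4.135851, coefficient = 2
x_8 = 1.9167, f(x_8) = 4.673611, coefficient = 2
x_9 = 2.0625, f(x_9) = 5.253906, coefficient = 2
x_10 = 2.2083, f(x_10) = 5.876736, coefficient = 2
x_11 = 2.3542, f(x_11) = 6.542101, coefficient = 2
x_12 = 2.5000, f(x_12) = 7.250000, coefficient = 1

I ≈ (0.145833/2) × 93.585069 = 6.823911
Exact value: 6.817708
Error: 0.006203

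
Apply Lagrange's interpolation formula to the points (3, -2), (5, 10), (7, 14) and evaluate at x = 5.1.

Lagrange interpolation formula:
P(x) = Σ yᵢ × Lᵢ(x)
where Lᵢ(x) = Π_{j≠i} (x - xⱼ)/(xᵢ - xⱼ)

L_0(5.1) = (5.1 - 5)/(3 - 5) × (5.1 - 7)/(3 - 7) = -0.023750
L_1(5.1) = (5.1 - 3)/(5 - 3) × (5.1 - 7)/(5 - 7) = 0.997500
L_2(5.1) = (5.1 - 3)/(7 - 3) × (5.1 - 5)/(7 - 5) = 0.026250

P(5.1) = (-2)×L_0(5.1) + 10×L_1(5.1) + 14×L_2(5.1)
P(5.1) = 10.390000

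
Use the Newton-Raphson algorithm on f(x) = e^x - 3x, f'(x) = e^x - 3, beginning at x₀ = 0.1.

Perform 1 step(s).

f(x) = e^x - 3x
f'(x) = e^x - 3
x₀ = 0.1

Newton-Raphson formula: x_{n+1} = x_n - f(x_n)/f'(x_n)

Iteration 1:
  f(0.100000) = 0.805171
  f'(0.100000) = -1.894829
  x_1 = 0.100000 - 0.805171/(-1.894829) = 0.524931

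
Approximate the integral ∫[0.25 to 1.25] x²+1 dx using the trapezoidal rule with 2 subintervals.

f(x) = x²+1
a = 0.25, b = 1.25, n = 2
h = (b - a)/n = 0.500000

Trapezoidal rule: (h/2)[f(x₀) + 2f(x₁) + 2f(x₂) + ... + f(xₙ)]

x_0 = 0.2500, f(x_0) = 1.062500, coefficient = 1
x_1 = 0.7500, f(x_1) = 1.562500, coefficient = 2
x_2 = 1.2500, f(x_2) = 2.562500, coefficient = 1

I ≈ (0.500000/2) × 6.750000 = 1.687500
Exact value: 1.645833
Error: 0.041667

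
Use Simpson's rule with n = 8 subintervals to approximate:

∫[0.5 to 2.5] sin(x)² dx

f(x) = sin(x)²
a = 0.5, b = 2.5, n = 8
h = (b - a)/n = 0.250000

Simpson's rule: (h/3)[f(x₀) + 4f(x₁) + 2f(x₂) + ... + f(xₙ)]

x_0 = 0.5000, f(x_0) = 0.229849, coefficient = 1
x_1 = 0.7500, f(x_1) = 0.464631, coefficient = 4
x_2 = 1.0000, f(x_2) = 0.708073, coefficient = 2
x_3 = 1.2500, f(x_3) = 0.900572, coefficient = 4
x_4 = 1.5000, f(x_4) = 0.994996, coefficient = 2
x_5 = 1.7500, f(x_5) = 0.968228, coefficient = 4
x_6 = 2.0000, f(x_6) = 0.826822, coefficient = 2
x_7 = 2.2500, f(x_7) = 0.605398, coefficient = 4
x_8 = 2.5000, f(x_8) = 0.358169, coefficient = 1

I ≈ (0.250000/3) × 17.403119 = 1.450260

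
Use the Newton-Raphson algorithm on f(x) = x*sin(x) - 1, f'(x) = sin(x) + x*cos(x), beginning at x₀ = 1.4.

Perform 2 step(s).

f(x) = x*sin(x) - 1
f'(x) = sin(x) + x*cos(x)
x₀ = 1.4

Newton-Raphson formula: x_{n+1} = x_n - f(x_n)/f'(x_n)

Iteration 1:
  f(1.400000) = 0.379630
  f'(1.400000) = 1.223404
  x_1 = 1.400000 - 0.379630/1.223404 = 1.089694
Iteration 2:
  f(1.089694) = -0.034002
  f'(1.089694) = 1.390749
  x_2 = 1.089694 - (-0.034002)/1.390749 = 1.114143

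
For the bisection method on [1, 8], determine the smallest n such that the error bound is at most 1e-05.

We need (b-a)/2^n ≤ 1e-05
(8 - 1)/2^n ≤ 1e-05
7/2^n ≤ 1e-05
2^n ≥ 700000
n ≥ log₂(700000) = 19.42
n ≥ 20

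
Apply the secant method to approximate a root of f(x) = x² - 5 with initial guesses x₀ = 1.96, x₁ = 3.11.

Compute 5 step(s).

f(x) = x² - 5
x₀ = 1.96, x₁ = 3.11

Secant formula: x_{n+1} = x_n - f(x_n)(x_n - x_{n-1})/(f(x_n) - f(x_{n-1}))

Iteration 1:
  f(1.960000) = -1.158400
  f(3.110000) = 4.672100
  x_2 = 3.110000 - 4.672100×(3.110000 - 1.960000)/(4.672100 - (-1.158400))
       = 2.188481
Iteration 2:
  f(3.110000) = 4.672100
  f(2.188481) = -0.210550
  x_3 = 2.188481 - (-0.210550)×(2.188481 - 3.110000)/(-0.210550 - 4.672100)
       = 2.228219
Iteration 3:
  f(2.188481) = -0.210550
  f(2.228219) = -0.035040
  x_4 = 2.228219 - (-0.035040)×(2.228219 - 2.188481)/(-0.035040 - (-0.210550))
       = 2.236153
Iteration 4:
  f(2.228219) = -0.035040
  f(2.236153) = 0.000378
  x_5 = 2.236153 - 0.000378×(2.236153 - 2.228219)/(0.000378 - (-0.035040))
       = 2.236068
Iteration 5:
  f(2.236153) = 0.000378
  f(2.236068) = -0.000001
  x_6 = 2.236068 - (-0.000001)×(2.236068 - 2.236153)/(-0.000001 - 0.000378)
       = 2.236068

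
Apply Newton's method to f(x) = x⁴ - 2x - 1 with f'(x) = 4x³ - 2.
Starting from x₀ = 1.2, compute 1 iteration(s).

f(x) = x⁴ - 2x - 1
f'(x) = 4x³ - 2
x₀ = 1.2

Newton-Raphson formula: x_{n+1} = x_n - f(x_n)/f'(x_n)

Iteration 1:
  f(1.200000) = -1.326400
  f'(1.200000) = 4.912000
  x_1 = 1.200000 - (-1.326400)/4.912000 = 1.470033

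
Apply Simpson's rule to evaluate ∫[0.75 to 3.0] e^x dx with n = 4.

f(x) = e^x
a = 0.75, b = 3.0, n = 4
h = (b - a)/n = 0.562500

Simpson's rule: (h/3)[f(x₀) + 4f(x₁) + 2f(x₂) + ... + f(xₙ)]

x_0 = 0.7500, f(x_0) = 2.117000, coefficient = 1
x_1 = 1.3125, f(x_1) = 3.715451, coefficient = 4
x_2 = 1.8750, f(x_2) = 6.520819, coefficient = 2
x_3 = 2.4375, f(x_3) = 11.444394, coefficient = 4
x_4 = 3.0000, f(x_4) = 20.085537, coefficient = 1

I ≈ (0.562500/3) × 95.883554 = 17.978166
Exact value: 17.968537
Error: 0.009629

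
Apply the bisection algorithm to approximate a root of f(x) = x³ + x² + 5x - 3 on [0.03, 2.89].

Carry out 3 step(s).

f(x) = x³ + x² + 5x - 3
Initial interval: [0.03, 2.89]

Iteration 1:
  c_1 = (0.030000 + 2.890000)/2 = 1.460000
  f(c_1) = f(1.460000) = 9.543736
  f(a) × f(c) < 0, new interval: [0.030000, 1.460000]
Iteration 2:
  c_2 = (0.030000 + 1.460000)/2 = 0.745000
  f(c_2) = f(0.745000) = 1.693519
  f(a) × f(c) < 0, new interval: [0.030000, 0.745000]
Iteration 3:
  c_3 = (0.030000 + 0.745000)/2 = 0.387500
  f(c_3) = f(0.387500) = -0.854158
  f(a) × f(c) ≥ 0, new interval: [0.387500, 0.745000]

After 3 iteration(s), the approximation is c_3 = 0.387500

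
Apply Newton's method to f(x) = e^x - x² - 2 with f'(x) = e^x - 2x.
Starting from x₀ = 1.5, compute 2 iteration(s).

f(x) = e^x - x² - 2
f'(x) = e^x - 2x
x₀ = 1.5

Newton-Raphson formula: x_{n+1} = x_n - f(x_n)/f'(x_n)

Iteration 1:
  f(1.500000) = 0.231689
  f'(1.500000) = 1.481689
  x_1 = 1.500000 - 0.231689/1.481689 = 1.343632
Iteration 2:
  f(1.343632) = 0.027592
  f'(1.343632) = 1.145675
  x_2 = 1.343632 - 0.027592/1.145675 = 1.319548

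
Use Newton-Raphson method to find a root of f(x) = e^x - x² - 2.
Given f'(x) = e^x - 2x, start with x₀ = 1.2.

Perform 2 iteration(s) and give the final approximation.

f(x) = e^x - x² - 2
f'(x) = e^x - 2x
x₀ = 1.2

Newton-Raphson formula: x_{n+1} = x_n - f(x_n)/f'(x_n)

Iteration 1:
  f(1.200000) = -0.119883
  f'(1.200000) = 0.920117
  x_1 = 1.200000 - (-0.119883)/0.920117 = 1.330291
Iteration 2:
  f(1.330291) = 0.012470
  f'(1.330291) = 1.121562
  x_2 = 1.330291 - 0.012470/1.121562 = 1.319173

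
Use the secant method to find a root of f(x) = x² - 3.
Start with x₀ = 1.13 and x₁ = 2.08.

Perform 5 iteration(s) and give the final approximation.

f(x) = x² - 3
x₀ = 1.13, x₁ = 2.08

Secant formula: x_{n+1} = x_n - f(x_n)(x_n - x_{n-1})/(f(x_n) - f(x_{n-1}))

Iteration 1:
  f(1.130000) = -1.723100
  f(2.080000) = 1.326400
  x_2 = 2.080000 - 1.326400×(2.080000 - 1.130000)/(1.326400 - (-1.723100))
       = 1.666791
Iteration 2:
  f(2.080000) = 1.326400
  f(1.666791) = -0.221807
  x_3 = 1.666791 - (-0.221807)×(1.666791 - 2.080000)/(-0.221807 - 1.326400)
       = 1.725990
Iteration 3:
  f(1.666791) = -0.221807
  f(1.725990) = -0.020957
  x_4 = 1.725990 - (-0.020957)×(1.725990 - 1.666791)/(-0.020957 - (-0.221807))
       = 1.732167
Iteration 4:
  f(1.725990) = -0.020957
  f(1.732167) = 0.000404
  x_5 = 1.732167 - 0.000404×(1.732167 - 1.725990)/(0.000404 - (-0.020957))
       = 1.732051
Iteration 5:
  f(1.732167) = 0.000404
  f(1.732051) = -0.000001
  x_6 = 1.732051 - (-0.000001)×(1.732051 - 1.732167)/(-0.000001 - 0.000404)
       = 1.732051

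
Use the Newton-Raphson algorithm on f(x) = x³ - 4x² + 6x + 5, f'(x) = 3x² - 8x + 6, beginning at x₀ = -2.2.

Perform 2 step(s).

f(x) = x³ - 4x² + 6x + 5
f'(x) = 3x² - 8x + 6
x₀ = -2.2

Newton-Raphson formula: x_{n+1} = x_n - f(x_n)/f'(x_n)

Iteration 1:
  f(-2.200000) = -38.208000
  f'(-2.200000) = 38.120000
  x_1 = -2.200000 - (-38.208000)/38.120000 = -1.197692
Iteration 2:
  f(-1.197692) = -9.642055
  f'(-1.197692) = 19.884927
  x_2 = -1.197692 - (-9.642055)/19.884927 = -0.712799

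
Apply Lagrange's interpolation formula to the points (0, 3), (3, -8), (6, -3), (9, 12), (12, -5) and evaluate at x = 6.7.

Lagrange interpolation formula:
P(x) = Σ yᵢ × Lᵢ(x)
where Lᵢ(x) = Π_{j≠i} (x - xⱼ)/(xᵢ - xⱼ)

L_0(6.7) = (6.7 - 3)/(0 - 3) × (6.7 - 6)/(0 - 6) × (6.7 - 9)/(0 - 9) × (6.7 - 12)/(0 - 12) = 0.016241
L_1(6.7) = (6.7 - 0)/(3 - 0) × (6.7 - 6)/(3 - 6) × (6.7 - 9)/(3 - 9) × (6.7 - 12)/(3 - 12) = -0.117636
L_2(6.7) = (6.7 - 0)/(6 - 0) × (6.7 - 3)/(6 - 3) × (6.7 - 9)/(6 - 9) × (6.7 - 12)/(6 - 12) = 0.932685
L_3(6.7) = (6.7 - 0)/(9 - 0) × (6.7 - 3)/(9 - 3) × (6.7 - 6)/(9 - 6) × (6.7 - 12)/(9 - 12) = 0.189241
L_4(6.7) = (6.7 - 0)/(12 - 0) × (6.7 - 3)/(12 - 3) × (6.7 - 6)/(12 - 6) × (6.7 - 9)/(12 - 9) = -0.020531

P(6.7) = 3×L_0(6.7) + (-8)×L_1(6.7) + (-3)×L_2(6.7) + 12×L_3(6.7) + (-5)×L_4(6.7)
P(6.7) = 0.565294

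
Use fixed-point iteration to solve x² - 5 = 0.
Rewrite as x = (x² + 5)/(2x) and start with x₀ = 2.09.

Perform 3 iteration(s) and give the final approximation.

Equation: x² - 5 = 0
Fixed-point form: x = (x² + 5)/(2x)
x₀ = 2.09

x_1 = g(2.090000) = 2.241172
x_2 = g(2.241172) = 2.236074
x_3 = g(2.236074) = 2.236068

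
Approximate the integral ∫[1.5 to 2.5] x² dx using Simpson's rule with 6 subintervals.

f(x) = x²
a = 1.5, b = 2.5, n = 6
h = (b - a)/n = 0.166667

Simpson's rule: (h/3)[f(x₀) + 4f(x₁) + 2f(x₂) + ... + f(xₙ)]

x_0 = 1.5000, f(x_0) = 2.250000, coefficient = 1
x_1 = 1.6667, f(x_1) = 2.777778, coefficient = 4
x_2 = 1.8333, f(x_2) = 3.361111, coefficient = 2
x_3 = 2.0000, f(x_3) = 4.000000, coefficient = 4
x_4 = 2.1667, f(x_4) = 4.694444, coefficient = 2
x_5 = 2.3333, f(x_5) = 5.444444, coefficient = 4
x_6 = 2.5000, f(x_6) = 6.250000, coefficient = 1

I ≈ (0.166667/3) × 73.500000 = 4.083333
Exact value: 4.083333
Error: 0.000000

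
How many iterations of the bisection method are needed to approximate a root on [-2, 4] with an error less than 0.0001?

We need (b-a)/2^n ≤ 0.0001
(4 - (-2))/2^n ≤ 0.0001
6/2^n ≤ 0.0001
2^n ≥ 60000
n ≥ log₂(60000) = 15.87
n ≥ 16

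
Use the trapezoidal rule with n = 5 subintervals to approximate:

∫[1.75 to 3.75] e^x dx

f(x) = e^x
a = 1.75, b = 3.75, n = 5
h = (b - a)/n = 0.400000

Trapezoidal rule: (h/2)[f(x₀) + 2f(x₁) + 2f(x₂) + ... + f(xₙ)]

x_0 = 1.7500, f(x_0) = 5.754603, coefficient = 1
x_1 = 2.1500, f(x_1) = 8.584858, coefficient = 2
x_2 = 2.5500, f(x_2) = 12.807104, coefficient = 2
x_3 = 2.9500, f(x_3) = 19.105954, coefficient = 2
x_4 = 3.3500, f(x_4) = 28.502734, coefficient = 2
x_5 = 3.7500, f(x_5) = 42.521082, coefficient = 1

I ≈ (0.400000/2) × 186.276984 = 37.255397
Exact value: 36.766479
Error: 0.488917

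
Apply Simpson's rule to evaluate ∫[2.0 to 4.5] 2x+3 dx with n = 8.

f(x) = 2x+3
a = 2.0, b = 4.5, n = 8
h = (b - a)/n = 0.312500

Simpson's rule: (h/3)[f(x₀) + 4f(x₁) + 2f(x₂) + ... + f(xₙ)]

x_0 = 2.0000, f(x_0) = 7.000000, coefficient = 1
x_1 = 2.3125, f(x_1) = 7.625000, coefficient = 4
x_2 = 2.6250, f(x_2) = 8.250000, coefficient = 2
x_3 = 2.9375, f(x_3) = 8.875000, coefficient = 4
x_4 = 3.2500, f(x_4) = 9.500000, coefficient = 2
x_5 = 3.5625, f(x_5) = 10.125000, coefficient = 4
x_6 = 3.8750, f(x_6) = 10.750000, coefficient = 2
x_7 = 4.1875, f(x_7) = 11.375000, coefficient = 4
x_8 = 4.5000, f(x_8) = 12.000000, coefficient = 1

I ≈ (0.312500/3) × 228.000000 = 23.750000
Exact value: 23.750000
Error: 0.000000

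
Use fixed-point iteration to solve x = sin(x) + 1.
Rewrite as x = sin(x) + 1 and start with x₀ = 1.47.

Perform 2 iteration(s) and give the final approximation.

Equation: x = sin(x) + 1
Fixed-point form: x = sin(x) + 1
x₀ = 1.47

x_1 = g(1.470000) = 1.994924
x_2 = g(1.994924) = 1.911398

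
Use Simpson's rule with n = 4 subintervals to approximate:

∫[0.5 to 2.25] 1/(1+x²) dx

f(x) = 1/(1+x²)
a = 0.5, b = 2.25, n = 4
h = (b - a)/n = 0.437500

Simpson's rule: (h/3)[f(x₀) + 4f(x₁) + 2f(x₂) + ... + f(xₙ)]

x_0 = 0.5000, f(x_0) = 0.800000, coefficient = 1
x_1 = 0.9375, f(x_1) = 0.532225, coefficient = 4
x_2 = 1.3750, f(x_2) = 0.345946, coefficient = 2
x_3 = 1.8125, f(x_3) = 0.233364, coefficient = 4
x_4 = 2.2500, f(x_4) = 0.164948, coefficient = 1

I ≈ (0.437500/3) × 4.719193 = 0.688216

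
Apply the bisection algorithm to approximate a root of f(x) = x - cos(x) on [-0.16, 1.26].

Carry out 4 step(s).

f(x) = x - cos(x)
Initial interval: [-0.16, 1.26]

Iteration 1:
  c_1 = (-0.160000 + 1.260000)/2 = 0.550000
  f(c_1) = f(0.550000) = -0.302525
  f(a) × f(c) ≥ 0, new interval: [0.550000, 1.260000]
Iteration 2:
  c_2 = (0.550000 + 1.260000)/2 = 0.905000
  f(c_2) = f(0.905000) = 0.287314
  f(a) × f(c) < 0, new interval: [0.550000, 0.905000]
Iteration 3:
  c_3 = (0.550000 + 0.905000)/2 = 0.727500
  f(c_3) = f(0.727500) = -0.019339
  f(a) × f(c) ≥ 0, new interval: [0.727500, 0.905000]
Iteration 4:
  c_4 = (0.727500 + 0.905000)/2 = 0.816250
  f(c_4) = f(0.816250) = 0.131292
  f(a) × f(c) < 0, new interval: [0.727500, 0.816250]

After 4 iteration(s), the approximation is c_4 = 0.816250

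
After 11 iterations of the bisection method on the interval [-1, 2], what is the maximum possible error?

Bisection error bound: |error| ≤ (b-a)/2^n
|error| ≤ (2 - (-1))/2^11 = 3/2^11
|error| ≤ 0.0014648438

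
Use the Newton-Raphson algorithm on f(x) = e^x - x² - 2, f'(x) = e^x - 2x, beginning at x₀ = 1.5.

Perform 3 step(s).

f(x) = e^x - x² - 2
f'(x) = e^x - 2x
x₀ = 1.5

Newton-Raphson formula: x_{n+1} = x_n - f(x_n)/f'(x_n)

Iteration 1:
  f(1.500000) = 0.231689
  f'(1.500000) = 1.481689
  x_1 = 1.500000 - 0.231689/1.481689 = 1.343632
Iteration 2:
  f(1.343632) = 0.027592
  f'(1.343632) = 1.145675
  x_2 = 1.343632 - 0.027592/1.145675 = 1.319548
Iteration 3:
  f(1.319548) = 0.000523
  f'(1.319548) = 1.102634
  x_3 = 1.319548 - 0.000523/1.102634 = 1.319074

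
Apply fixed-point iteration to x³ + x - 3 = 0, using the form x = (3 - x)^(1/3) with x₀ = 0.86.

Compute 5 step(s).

Equation: x³ + x - 3 = 0
Fixed-point form: x = (3 - x)^(1/3)
x₀ = 0.86

x_1 = g(0.860000) = 1.288659
x_2 = g(1.288659) = 1.196131
x_3 = g(1.196131) = 1.217311
x_4 = g(1.217311) = 1.212528
x_5 = g(1.212528) = 1.213612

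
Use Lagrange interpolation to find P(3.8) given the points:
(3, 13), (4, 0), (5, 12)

Lagrange interpolation formula:
P(x) = Σ yᵢ × Lᵢ(x)
where Lᵢ(x) = Π_{j≠i} (x - xⱼ)/(xᵢ - xⱼ)

L_0(3.8) = (3.8 - 4)/(3 - 4) × (3.8 - 5)/(3 - 5) = 0.120000
L_1(3.8) = (3.8 - 3)/(4 - 3) × (3.8 - 5)/(4 - 5) = 0.960000
L_2(3.8) = (3.8 - 3)/(5 - 3) × (3.8 - 4)/(5 - 4) = -0.080000

P(3.8) = 13×L_0(3.8) + 0×L_1(3.8) + 12×L_2(3.8)
P(3.8) = 0.600000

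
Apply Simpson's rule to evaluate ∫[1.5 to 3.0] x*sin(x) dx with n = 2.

f(x) = x*sin(x)
a = 1.5, b = 3.0, n = 2
h = (b - a)/n = 0.750000

Simpson's rule: (h/3)[f(x₀) + 4f(x₁) + 2f(x₂) + ... + f(xₙ)]

x_0 = 1.5000, f(x_0) = 1.496242, coefficient = 1
x_1 = 2.2500, f(x_1) = 1.750665, coefficient = 4
x_2 = 3.0000, f(x_2) = 0.423360, coefficient = 1

I ≈ (0.750000/3) × 8.922261 = 2.230565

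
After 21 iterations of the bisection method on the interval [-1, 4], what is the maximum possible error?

Bisection error bound: |error| ≤ (b-a)/2^n
|error| ≤ (4 - (-1))/2^21 = 5/2^21
|error| ≤ 0.0000023842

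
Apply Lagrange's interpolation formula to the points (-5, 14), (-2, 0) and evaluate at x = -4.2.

Lagrange interpolation formula:
P(x) = Σ yᵢ × Lᵢ(x)
where Lᵢ(x) = Π_{j≠i} (x - xⱼ)/(xᵢ - xⱼ)

L_0(-4.2) = (-4.2 - (-2))/(-5 - (-2)) = 0.733333
L_1(-4.2) = (-4.2 - (-5))/(-2 - (-5)) = 0.266667

P(-4.2) = 14×L_0(-4.2) + 0×L_1(-4.2)
P(-4.2) = 10.266667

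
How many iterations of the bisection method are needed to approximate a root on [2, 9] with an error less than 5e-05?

We need (b-a)/2^n ≤ 5e-05
(9 - 2)/2^n ≤ 5e-05
7/2^n ≤ 5e-05
2^n ≥ 140000
n ≥ log₂(140000) = 17.10
n ≥ 18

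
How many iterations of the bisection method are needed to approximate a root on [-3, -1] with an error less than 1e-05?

We need (b-a)/2^n ≤ 1e-05
(-1 - (-3))/2^n ≤ 1e-05
2/2^n ≤ 1e-05
2^n ≥ 200000
n ≥ log₂(200000) = 17.61
n ≥ 18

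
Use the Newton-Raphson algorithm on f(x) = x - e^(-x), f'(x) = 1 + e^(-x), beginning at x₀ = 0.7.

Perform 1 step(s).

f(x) = x - e^(-x)
f'(x) = 1 + e^(-x)
x₀ = 0.7

Newton-Raphson formula: x_{n+1} = x_n - f(x_n)/f'(x_n)

Iteration 1:
  f(0.700000) = 0.203415
  f'(0.700000) = 1.496585
  x_1 = 0.700000 - 0.203415/1.496585 = 0.564081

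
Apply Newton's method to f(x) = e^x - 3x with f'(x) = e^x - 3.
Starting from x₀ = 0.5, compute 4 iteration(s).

f(x) = e^x - 3x
f'(x) = e^x - 3
x₀ = 0.5

Newton-Raphson formula: x_{n+1} = x_n - f(x_n)/f'(x_n)

Iteration 1:
  f(0.500000) = 0.148721
  f'(0.500000) = -1.351279
  x_1 = 0.500000 - 0.148721/(-1.351279) = 0.610060
Iteration 2:
  f(0.610060) = 0.010362
  f'(0.610060) = -1.159459
  x_2 = 0.610060 - 0.010362/(-1.159459) = 0.618997
Iteration 3:
  f(0.618997) = 0.000074
  f'(0.618997) = -1.142936
  x_3 = 0.618997 - 0.000074/(-1.142936) = 0.619061
Iteration 4:
  f(0.619061) = 0.000000
  f'(0.619061) = -1.142816
  x_4 = 0.619061 - 0.000000/(-1.142816) = 0.619061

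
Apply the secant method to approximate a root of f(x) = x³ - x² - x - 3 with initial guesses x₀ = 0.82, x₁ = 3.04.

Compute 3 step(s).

f(x) = x³ - x² - x - 3
x₀ = 0.82, x₁ = 3.04

Secant formula: x_{n+1} = x_n - f(x_n)(x_n - x_{n-1})/(f(x_n) - f(x_{n-1}))

Iteration 1:
  f(0.820000) = -3.941032
  f(3.040000) = 12.812864
  x_2 = 3.040000 - 12.812864×(3.040000 - 0.820000)/(12.812864 - (-3.941032))
       = 1.342212
Iteration 2:
  f(3.040000) = 12.812864
  f(1.342212) = -3.725705
  x_3 = 1.342212 - (-3.725705)×(1.342212 - 3.040000)/(-3.725705 - 12.812864)
       = 1.724679
Iteration 3:
  f(1.342212) = -3.725705
  f(1.724679) = -2.569107
  x_4 = 1.724679 - (-2.569107)×(1.724679 - 1.342212)/(-2.569107 - (-3.725705))
       = 2.574239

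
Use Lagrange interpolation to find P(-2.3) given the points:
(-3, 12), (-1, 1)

Lagrange interpolation formula:
P(x) = Σ yᵢ × Lᵢ(x)
where Lᵢ(x) = Π_{j≠i} (x - xⱼ)/(xᵢ - xⱼ)

L_0(-2.3) = (-2.3 - (-1))/(-3 - (-1)) = 0.650000
L_1(-2.3) = (-2.3 - (-3))/(-1 - (-3)) = 0.350000

P(-2.3) = 12×L_0(-2.3) + 1×L_1(-2.3)
P(-2.3) = 8.150000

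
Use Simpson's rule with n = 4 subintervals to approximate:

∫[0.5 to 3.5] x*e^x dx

f(x) = x*e^x
a = 0.5, b = 3.5, n = 4
h = (b - a)/n = 0.750000

Simpson's rule: (h/3)[f(x₀) + 4f(x₁) + 2f(x₂) + ... + f(xₙ)]

x_0 = 0.5000, f(x_0) = 0.824361, coefficient = 1
x_1 = 1.2500, f(x_1) = 4.362929, coefficient = 4
x_2 = 2.0000, f(x_2) = 14.778112, coefficient = 2
x_3 = 2.7500, f(x_3) = 43.017238, coefficient = 4
x_4 = 3.5000, f(x_4) = 115.904082, coefficient = 1

I ≈ (0.750000/3) × 335.805332 = 83.951333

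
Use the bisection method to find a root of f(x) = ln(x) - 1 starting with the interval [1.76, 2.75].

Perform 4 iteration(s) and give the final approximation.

f(x) = ln(x) - 1
Initial interval: [1.76, 2.75]

Iteration 1:
  c_1 = (1.760000 + 2.750000)/2 = 2.255000
  f(c_1) = f(2.255000) = -0.186850
  f(a) × f(c) ≥ 0, new interval: [2.255000, 2.750000]
Iteration 2:
  c_2 = (2.255000 + 2.750000)/2 = 2.502500
  f(c_2) = f(2.502500) = -0.082710
  f(a) × f(c) ≥ 0, new interval: [2.502500, 2.750000]
Iteration 3:
  c_3 = (2.502500 + 2.750000)/2 = 2.626250
  f(c_3) = f(2.626250) = -0.034443
  f(a) × f(c) ≥ 0, new interval: [2.626250, 2.750000]
Iteration 4:
  c_4 = (2.626250 + 2.750000)/2 = 2.688125
  f(c_4) = f(2.688125) = -0.011156
  f(a) × f(c) ≥ 0, new interval: [2.688125, 2.750000]

After 4 iteration(s), the approximation is c_4 = 2.688125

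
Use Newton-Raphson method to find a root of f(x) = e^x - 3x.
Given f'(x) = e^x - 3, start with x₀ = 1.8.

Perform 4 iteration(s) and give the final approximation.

f(x) = e^x - 3x
f'(x) = e^x - 3
x₀ = 1.8

Newton-Raphson formula: x_{n+1} = x_n - f(x_n)/f'(x_n)

Iteration 1:
  f(1.800000) = 0.649647
  f'(1.800000) = 3.049647
  x_1 = 1.800000 - 0.649647/3.049647 = 1.586976
Iteration 2:
  f(1.586976) = 0.128015
  f'(1.586976) = 1.888943
  x_2 = 1.586976 - 0.128015/1.888943 = 1.519206
Iteration 3:
  f(1.519206) = 0.010978
  f'(1.519206) = 1.568595
  x_3 = 1.519206 - 0.010978/1.568595 = 1.512207
Iteration 4:
  f(1.512207) = 0.000112
  f'(1.512207) = 1.536733
  x_4 = 1.512207 - 0.000112/1.536733 = 1.512135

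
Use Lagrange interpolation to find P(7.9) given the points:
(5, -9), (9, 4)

Lagrange interpolation formula:
P(x) = Σ yᵢ × Lᵢ(x)
where Lᵢ(x) = Π_{j≠i} (x - xⱼ)/(xᵢ - xⱼ)

L_0(7.9) = (7.9 - 9)/(5 - 9) = 0.275000
L_1(7.9) = (7.9 - 5)/(9 - 5) = 0.725000

P(7.9) = (-9)×L_0(7.9) + 4×L_1(7.9)
P(7.9) = 0.425000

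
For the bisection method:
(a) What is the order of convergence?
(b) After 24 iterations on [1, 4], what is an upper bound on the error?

(a) Bisection has linear (order 1) convergence; the error is halved each step.

(b) Error bound = (b-a)/2^n = (4 - 1)/2^{24}
    = 3/2^{24}

(a) 1 (linear); (b) error ≤ 1.79e-07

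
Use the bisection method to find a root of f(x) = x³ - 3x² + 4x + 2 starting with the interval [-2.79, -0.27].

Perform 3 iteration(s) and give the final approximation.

f(x) = x³ - 3x² + 4x + 2
Initial interval: [-2.79, -0.27]

Iteration 1:
  c_1 = (-2.790000 + (-0.270000))/2 = -1.530000
  f(c_1) = f(-1.530000) = -14.724277
  f(a) × f(c) ≥ 0, new interval: [-1.530000, -0.270000]
Iteration 2:
  c_2 = (-1.530000 + (-0.270000))/2 = -0.900000
  f(c_2) = f(-0.900000) = -4.759000
  f(a) × f(c) ≥ 0, new interval: [-0.900000, -0.270000]
Iteration 3:
  c_3 = (-0.900000 + (-0.270000))/2 = -0.585000
  f(c_3) = f(-0.585000) = -1.566877
  f(a) × f(c) ≥ 0, new interval: [-0.585000, -0.270000]

After 3 iteration(s), the approximation is c_3 = -0.585000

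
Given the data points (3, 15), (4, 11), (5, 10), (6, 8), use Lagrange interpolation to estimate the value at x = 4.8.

Lagrange interpolation formula:
P(x) = Σ yᵢ × Lᵢ(x)
where Lᵢ(x) = Π_{j≠i} (x - xⱼ)/(xᵢ - xⱼ)

L_0(4.8) = (4.8 - 4)/(3 - 4) × (4.8 - 5)/(3 - 5) × (4.8 - 6)/(3 - 6) = -0.032000
L_1(4.8) = (4.8 - 3)/(4 - 3) × (4.8 - 5)/(4 - 5) × (4.8 - 6)/(4 - 6) = 0.216000
L_2(4.8) = (4.8 - 3)/(5 - 3) × (4.8 - 4)/(5 - 4) × (4.8 - 6)/(5 - 6) = 0.864000
L_3(4.8) = (4.8 - 3)/(6 - 3) × (4.8 - 4)/(6 - 4) × (4.8 - 5)/(6 - 5) = -0.048000

P(4.8) = 15×L_0(4.8) + 11×L_1(4.8) + 10×L_2(4.8) + 8×L_3(4.8)
P(4.8) = 10.152000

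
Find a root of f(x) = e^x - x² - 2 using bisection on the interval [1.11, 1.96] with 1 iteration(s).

f(x) = e^x - x² - 2
Initial interval: [1.11, 1.96]

Iteration 1:
  c_1 = (1.110000 + 1.960000)/2 = 1.535000
  f(c_1) = f(1.535000) = 0.285101
  f(a) × f(c) < 0, new interval: [1.110000, 1.535000]

After 1 iteration(s), the approximation is c_1 = 1.535000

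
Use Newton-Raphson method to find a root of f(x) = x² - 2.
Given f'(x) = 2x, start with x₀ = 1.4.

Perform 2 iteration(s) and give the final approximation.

f(x) = x² - 2
f'(x) = 2x
x₀ = 1.4

Newton-Raphson formula: x_{n+1} = x_n - f(x_n)/f'(x_n)

Iteration 1:
  f(1.400000) = -0.040000
  f'(1.400000) = 2.800000
  x_1 = 1.400000 - (-0.040000)/2.800000 = 1.414286
Iteration 2:
  f(1.414286) = 0.000204
  f'(1.414286) = 2.828571
  x_2 = 1.414286 - 0.000204/2.828571 = 1.414214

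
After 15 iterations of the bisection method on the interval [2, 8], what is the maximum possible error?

Bisection error bound: |error| ≤ (b-a)/2^n
|error| ≤ (8 - 2)/2^15 = 6/2^15
|error| ≤ 0.0001831055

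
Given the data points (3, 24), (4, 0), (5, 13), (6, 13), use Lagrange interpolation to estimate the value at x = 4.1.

Lagrange interpolation formula:
P(x) = Σ yᵢ × Lᵢ(x)
where Lᵢ(x) = Π_{j≠i} (x - xⱼ)/(xᵢ - xⱼ)

L_0(4.1) = (4.1 - 4)/(3 - 4) × (4.1 - 5)/(3 - 5) × (4.1 - 6)/(3 - 6) = -0.028500
L_1(4.1) = (4.1 - 3)/(4 - 3) × (4.1 - 5)/(4 - 5) × (4.1 - 6)/(4 - 6) = 0.940500
L_2(4.1) = (4.1 - 3)/(5 - 3) × (4.1 - 4)/(5 - 4) × (4.1 - 6)/(5 - 6) = 0.104500
L_3(4.1) = (4.1 - 3)/(6 - 3) × (4.1 - 4)/(6 - 4) × (4.1 - 5)/(6 - 5) = -0.016500

P(4.1) = 24×L_0(4.1) + 0×L_1(4.1) + 13×L_2(4.1) + 13×L_3(4.1)
P(4.1) = 0.460000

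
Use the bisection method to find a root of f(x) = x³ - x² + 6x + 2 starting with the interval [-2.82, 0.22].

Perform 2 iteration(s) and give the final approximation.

f(x) = x³ - x² + 6x + 2
Initial interval: [-2.82, 0.22]

Iteration 1:
  c_1 = (-2.820000 + 0.220000)/2 = -1.300000
  f(c_1) = f(-1.300000) = -9.687000
  f(a) × f(c) ≥ 0, new interval: [-1.300000, 0.220000]
Iteration 2:
  c_2 = (-1.300000 + 0.220000)/2 = -0.540000
  f(c_2) = f(-0.540000) = -1.689064
  f(a) × f(c) ≥ 0, new interval: [-0.540000, 0.220000]

After 2 iteration(s), the approximation is c_2 = -0.540000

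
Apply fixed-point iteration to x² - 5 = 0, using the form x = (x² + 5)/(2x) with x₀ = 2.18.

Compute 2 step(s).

Equation: x² - 5 = 0
Fixed-point form: x = (x² + 5)/(2x)
x₀ = 2.18

x_1 = g(2.180000) = 2.236789
x_2 = g(2.236789) = 2.236068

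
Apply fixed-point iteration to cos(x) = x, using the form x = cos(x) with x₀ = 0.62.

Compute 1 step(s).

Equation: cos(x) = x
Fixed-point form: x = cos(x)
x₀ = 0.62

x_1 = g(0.620000) = 0.813878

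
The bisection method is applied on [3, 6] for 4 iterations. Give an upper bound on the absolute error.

Bisection error bound: |error| ≤ (b-a)/2^n
|error| ≤ (6 - 3)/2^4 = 3/2^4
|error| ≤ 0.1875000000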